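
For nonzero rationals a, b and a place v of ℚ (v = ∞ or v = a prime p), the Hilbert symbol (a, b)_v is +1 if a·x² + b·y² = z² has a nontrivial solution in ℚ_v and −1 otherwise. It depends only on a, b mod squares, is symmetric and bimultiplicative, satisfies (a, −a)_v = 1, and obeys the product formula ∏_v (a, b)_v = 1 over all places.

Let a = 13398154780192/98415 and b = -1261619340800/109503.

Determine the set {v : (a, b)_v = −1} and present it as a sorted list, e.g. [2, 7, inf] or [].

[3, 7, 23, 29]

Mod squares: a ≡ 30955470, b ≡ -158746. Check v ∈ {∞, 2, 3, 5, 7, 13, 17, 23, 29}.
v=3: a=3^-9·(≡2), b=3^-2·(≡2) mod 3; (2|3)=-1, (2|3)=-1; (−1)^{-9·-2·1}·(-1)^-2·(-1)^-9 = -1.
v=7: a=7^5·(≡2), b=7^1·(≡1) mod 7; (2|7)=+1, (1|7)=+1; (−1)^{5·1·3}·(+1)^1·(+1)^5 = -1.
v=29: a=29^1·(≡19), b=29^1·(≡13) mod 29; (19|29)=-1, (13|29)=+1; (−1)^{1·1·14}·(-1)^1·(+1)^1 = -1.
v=5: a=5^-1·(≡4), b=5^2·(≡1) mod 5; (4|5)=+1, (1|5)=+1; (−1)^{-1·2·2}·(+1)^2·(+1)^-1 = +1.
v=∞: 30955470 > 0 and -158746 < 0  ⇒  (a,b)_∞ = +1.
v=23: a=23^1·(≡20), b=23^-3·(≡22) mod 23; (20|23)=-1, (22|23)=-1; (−1)^{1·-3·11}·(-1)^-3·(-1)^1 = -1.
v=13: a=13^3·(≡11), b=13^4·(≡1) mod 13; (11|13)=-1, (1|13)=+1; (−1)^{3·4·6}·(-1)^4·(+1)^3 = +1.
v=17: a=17^1·(≡11), b=17^1·(≡14) mod 17; (11|17)=-1, (14|17)=-1; (−1)^{1·1·8}·(-1)^1·(-1)^1 = +1.
v=2: v_2(a)=5, v_2(b)=9; units ≡ 7, 3 (mod 8); ε·ε+αω+βω = 1·1+5·1+9·0 ≡ 0  ⇒  (a,b)_2 = +1.
Ram(30955470, -158746) = {3, 7, 23, 29}; no ℚ_3-point on the conic.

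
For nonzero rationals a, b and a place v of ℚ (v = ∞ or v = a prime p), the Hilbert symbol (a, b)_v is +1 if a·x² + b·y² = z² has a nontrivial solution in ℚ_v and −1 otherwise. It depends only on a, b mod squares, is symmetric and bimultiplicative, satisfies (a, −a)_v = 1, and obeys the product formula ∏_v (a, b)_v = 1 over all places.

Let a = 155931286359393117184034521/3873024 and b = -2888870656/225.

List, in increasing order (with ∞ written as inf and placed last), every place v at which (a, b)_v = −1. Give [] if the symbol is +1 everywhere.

[19, 23]

(a, b) ≡ (12121, -230299) mod (ℚ^×)²; places V = {2, 3, 5, 7, 17, 19, 23, 31, 41, ∞}.
(a,b)_2: α=-8, β=8; u≡1, v≡5 (mod 8); ε(u)ε(v)=0·0, αω(v)=-8·1, βω(u)=8·0; sum ≡ 0  ⇒  +1.
(a,b)_19: α=4, u≡10; β=1, v≡5 (mod 19); (10|19)=-1, (5|19)=+1; sign (−1)^0·-1^1·+1^4 = -1.
(a,b)_5: α=0, u≡4; β=-2, v≡1 (mod 5); (4|5)=+1, (1|5)=+1; sign (−1)^0·+1^-2·+1^0 = +1.
(a,b)_∞: sgn(12121)=+, sgn(-230299)=−, so +1.
(a,b)_17: α=3, u≡1; β=1, v≡16 (mod 17); (1|17)=+1, (16|17)=+1; sign (−1)^0·+1^1·+1^3 = +1.
(a,b)_3: α=-2, u≡1; β=-2, v≡2 (mod 3); (1|3)=+1, (2|3)=-1; sign (−1)^0·+1^-2·-1^-2 = +1.
(a,b)_7: α=4, u≡4; β=2, v≡4 (mod 7); (4|7)=+1, (4|7)=+1; sign (−1)^0·+1^2·+1^4 = +1.
(a,b)_23: α=7, u≡19; β=1, v≡19 (mod 23); (19|23)=-1, (19|23)=-1; sign (−1)^1·-1^1·-1^7 = -1.
(a,b)_41: α=-2, u≡22; β=0, v≡33 (mod 41); (22|41)=-1, (33|41)=+1; sign (−1)^0·-1^0·+1^-2 = +1.
(a,b)_31: α=3, u≡18; β=1, v≡12 (mod 31); (18|31)=+1, (12|31)=-1; sign (−1)^1·+1^1·-1^3 = +1.
|Ram(12121, -230299)| = 2, even; anisotropic at {19, 23}.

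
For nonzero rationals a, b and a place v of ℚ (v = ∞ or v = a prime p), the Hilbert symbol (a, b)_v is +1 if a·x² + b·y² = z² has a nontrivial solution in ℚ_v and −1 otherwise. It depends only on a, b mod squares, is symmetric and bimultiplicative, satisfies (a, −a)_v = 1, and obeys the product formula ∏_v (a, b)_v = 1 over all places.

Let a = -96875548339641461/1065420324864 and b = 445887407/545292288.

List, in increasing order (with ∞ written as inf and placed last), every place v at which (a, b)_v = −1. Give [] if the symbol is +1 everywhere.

[23, 31]

Mod squares: a ≡ -26381, b ≡ 46. Check v ∈ {∞, 2, 3, 7, 13, 17, 23, 29, 31, 37, 43}.
v=∞: -26381 < 0 and 46 > 0  ⇒  (a,b)_∞ = +1.
v=17: a=17^2·(≡11), b=17^2·(≡6) mod 17; (11|17)=-1, (6|17)=-1; (−1)^{2·2·8}·(-1)^2·(-1)^2 = +1.
v=3: a=3^-4·(≡1), b=3^-2·(≡1) mod 3; (1|3)=+1, (1|3)=+1; (−1)^{-4·-2·1}·(+1)^-2·(+1)^-4 = +1.
v=13: a=13^4·(≡10), b=13^0·(≡7) mod 13; (10|13)=+1, (7|13)=-1; (−1)^{4·0·6}·(+1)^0·(-1)^4 = +1.
v=37: a=37^1·(≡26), b=37^2·(≡34) mod 37; (26|37)=+1, (34|37)=+1; (−1)^{1·2·18}·(+1)^2·(+1)^1 = +1.
v=2: v_2(a)=-28, v_2(b)=-15; units ≡ 3, 7 (mod 8); ε·ε+αω+βω = 1·1+-28·0+-15·1 ≡ 0  ⇒  (a,b)_2 = +1.
v=43: a=43^0·(≡6), b=43^-2·(≡42) mod 43; (6|43)=+1, (42|43)=-1; (−1)^{0·-2·21}·(+1)^-2·(-1)^0 = +1.
v=23: a=23^3·(≡16), b=23^1·(≡1) mod 23; (16|23)=+1, (1|23)=+1; (−1)^{3·1·11}·(+1)^1·(+1)^3 = -1.
v=31: a=31^1·(≡26), b=31^0·(≡22) mod 31; (26|31)=-1, (22|31)=-1; (−1)^{1·0·15}·(-1)^0·(-1)^1 = -1.
v=29: a=29^2·(≡24), b=29^0·(≡14) mod 29; (24|29)=+1, (14|29)=-1; (−1)^{2·0·14}·(+1)^0·(-1)^2 = +1.
v=7: a=7^-2·(≡2), b=7^2·(≡1) mod 7; (2|7)=+1, (1|7)=+1; (−1)^{-2·2·3}·(+1)^2·(+1)^-2 = +1.
(-26381, 46 / ℚ) ramifies at {23, 31}: a division algebra.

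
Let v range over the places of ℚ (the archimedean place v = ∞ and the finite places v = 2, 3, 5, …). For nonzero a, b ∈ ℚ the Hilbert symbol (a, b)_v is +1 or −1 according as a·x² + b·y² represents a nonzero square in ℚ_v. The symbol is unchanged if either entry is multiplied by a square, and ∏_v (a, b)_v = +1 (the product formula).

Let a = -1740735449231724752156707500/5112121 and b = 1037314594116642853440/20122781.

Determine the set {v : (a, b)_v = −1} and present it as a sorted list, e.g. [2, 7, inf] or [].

[5, 13, 37, 41]

(a, b) ≡ (-7708987, 1478384765) mod (ℚ^×)²; places V = {2, 3, 5, 7, 11, 13, 17, 19, 29, 31, 37, 41, 43, 47, ∞}.
(a,b)_7: α=-2, u≡4; β=-4, v≡1 (mod 7); (4|7)=+1, (1|7)=+1; sign (−1)^0·+1^-4·+1^-2 = +1.
(a,b)_43: α=2, u≡15; β=2, v≡18 (mod 43); (15|43)=+1, (18|43)=-1; sign (−1)^0·+1^2·-1^2 = +1.
(a,b)_13: α=3, u≡9; β=1, v≡2 (mod 13); (9|13)=+1, (2|13)=-1; sign (−1)^0·+1^1·-1^3 = -1.
(a,b)_37: α=1, u≡1; β=1, v≡15 (mod 37); (1|37)=+1, (15|37)=-1; sign (−1)^0·+1^1·-1^1 = -1.
(a,b)_3: α=4, u≡2; β=4, v≡2 (mod 3); (2|3)=-1, (2|3)=-1; sign (−1)^0·-1^4·-1^4 = +1.
(a,b)_∞: sgn(-7708987)=−, sgn(1478384765)=+, so +1.
(a,b)_19: α=-2, u≡7; β=0, v≡11 (mod 19); (7|19)=+1, (11|19)=+1; sign (−1)^0·+1^0·+1^-2 = +1.
(a,b)_5: α=4, u≡3; β=1, v≡3 (mod 5); (3|5)=-1, (3|5)=-1; sign (−1)^0·-1^1·-1^4 = -1.
(a,b)_29: α=0, u≡4; β=-1, v≡25 (mod 29); (4|29)=+1, (25|29)=+1; sign (−1)^0·+1^-1·+1^0 = +1.
(a,b)_2: α=2, β=6; u≡5, v≡5 (mod 8); ε(u)ε(v)=0·0, αω(v)=2·1, βω(u)=6·1; sum ≡ 0  ⇒  +1.
(a,b)_47: α=3, u≡18; β=3, v≡40 (mod 47); (18|47)=+1, (40|47)=-1; sign (−1)^1·+1^3·-1^3 = +1.
(a,b)_41: α=2, u≡27; β=1, v≡2 (mod 41); (27|41)=-1, (2|41)=+1; sign (−1)^0·-1^1·+1^2 = -1.
(a,b)_17: α=-2, u≡6; β=-2, v≡12 (mod 17); (6|17)=-1, (12|17)=-1; sign (−1)^0·-1^-2·-1^-2 = +1.
(a,b)_31: α=3, u≡2; β=2, v≡8 (mod 31); (2|31)=+1, (8|31)=+1; sign (−1)^0·+1^2·+1^3 = +1.
(a,b)_11: α=1, u≡1; β=1, v≡2 (mod 11); (1|11)=+1, (2|11)=-1; sign (−1)^1·+1^1·-1^1 = +1.
Ram(-7708987, 1478384765) = {5, 13, 37, 41}; no ℚ_5-point on the conic.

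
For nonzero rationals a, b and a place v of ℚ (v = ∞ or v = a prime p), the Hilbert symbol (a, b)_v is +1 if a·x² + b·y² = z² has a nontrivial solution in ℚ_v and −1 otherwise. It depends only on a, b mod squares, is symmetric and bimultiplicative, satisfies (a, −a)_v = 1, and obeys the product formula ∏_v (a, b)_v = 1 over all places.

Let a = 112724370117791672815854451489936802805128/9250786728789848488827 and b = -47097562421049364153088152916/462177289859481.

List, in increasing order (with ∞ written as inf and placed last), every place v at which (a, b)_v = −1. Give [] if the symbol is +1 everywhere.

[17, 31]

(a, b) ≡ (295926, -629) mod (ℚ^×)²; places V = {2, 3, 7, 13, 17, 29, 31, 37, 41, 43, 47, ∞}.
(a,b)_13: α=10, u≡2; β=6, v≡5 (mod 13); (2|13)=-1, (5|13)=-1; sign (−1)^0·-1^6·-1^10 = +1.
(a,b)_41: α=-6, u≡19; β=-4, v≡24 (mod 41); (19|41)=-1, (24|41)=-1; sign (−1)^0·-1^-4·-1^-6 = +1.
(a,b)_47: α=2, u≡25; β=2, v≡11 (mod 47); (25|47)=+1, (11|47)=-1; sign (−1)^0·+1^2·-1^2 = +1.
(a,b)_7: α=-6, u≡4; β=-4, v≡2 (mod 7); (4|7)=+1, (2|7)=+1; sign (−1)^0·+1^-4·+1^-6 = +1.
(a,b)_2: α=3, β=2; u≡3, v≡3 (mod 8); ε(u)ε(v)=1·1, αω(v)=3·1, βω(u)=2·1; sum ≡ 0  ⇒  +1.
(a,b)_37: α=1, u≡23; β=1, v≡18 (mod 37); (23|37)=-1, (18|37)=-1; sign (−1)^0·-1^1·-1^1 = +1.
(a,b)_∞: sgn(295926)=+, sgn(-629)=−, so +1.
(a,b)_31: α=3, u≡12; β=2, v≡15 (mod 31); (12|31)=-1, (15|31)=-1; sign (−1)^0·-1^2·-1^3 = -1.
(a,b)_43: α=9, u≡12; β=6, v≡14 (mod 43); (12|43)=-1, (14|43)=+1; sign (−1)^0·-1^6·+1^9 = +1.
(a,b)_17: α=4, u≡3; β=3, v≡12 (mod 17); (3|17)=-1, (12|17)=-1; sign (−1)^0·-1^3·-1^4 = -1.
(a,b)_29: α=-2, u≡2; β=-2, v≡1 (mod 29); (2|29)=-1, (1|29)=+1; sign (−1)^0·-1^-2·+1^-2 = +1.
(a,b)_3: α=-9, u≡2; β=-4, v≡1 (mod 3); (2|3)=-1, (1|3)=+1; sign (−1)^0·-1^-4·+1^-9 = +1.
Ram(295926, -629) = {17, 31}; no ℚ_17-point on the conic.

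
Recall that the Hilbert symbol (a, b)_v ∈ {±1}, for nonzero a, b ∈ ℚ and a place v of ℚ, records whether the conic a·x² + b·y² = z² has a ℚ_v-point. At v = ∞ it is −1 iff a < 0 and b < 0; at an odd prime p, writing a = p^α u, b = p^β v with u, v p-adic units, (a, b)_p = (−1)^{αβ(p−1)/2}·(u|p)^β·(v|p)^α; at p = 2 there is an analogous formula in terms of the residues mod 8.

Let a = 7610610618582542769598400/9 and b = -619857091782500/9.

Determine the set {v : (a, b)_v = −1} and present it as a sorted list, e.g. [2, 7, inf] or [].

[2, 13]

(a, b) ≡ (31031, -12617) mod (ℚ^×)²; places V = {2, 3, 5, 7, 11, 13, 31, 37, ∞}.
(a,b)_∞: sgn(31031)=+, sgn(-12617)=−, so +1.
(a,b)_13: α=3, u≡7; β=2, v≡11 (mod 13); (7|13)=-1, (11|13)=-1; sign (−1)^0·-1^2·-1^3 = -1.
(a,b)_5: α=2, u≡4; β=4, v≡2 (mod 5); (4|5)=+1, (2|5)=-1; sign (−1)^0·+1^4·-1^2 = +1.
(a,b)_31: α=5, u≡10; β=3, v≡22 (mod 31); (10|31)=+1, (22|31)=-1; sign (−1)^1·+1^3·-1^5 = +1.
(a,b)_11: α=5, u≡9; β=3, v≡6 (mod 11); (9|11)=+1, (6|11)=-1; sign (−1)^1·+1^3·-1^5 = +1.
(a,b)_37: α=2, u≡1; β=1, v≡35 (mod 37); (1|37)=+1, (35|37)=-1; sign (−1)^0·+1^1·-1^2 = +1.
(a,b)_2: α=6, β=2; u≡7, v≡7 (mod 8); ε(u)ε(v)=1·1, αω(v)=6·0, βω(u)=2·0; sum ≡ 1  ⇒  -1.
(a,b)_3: α=-2, u≡2; β=-2, v≡1 (mod 3); (2|3)=-1, (1|3)=+1; sign (−1)^0·-1^-2·+1^-2 = +1.
(a,b)_7: α=3, u≡4; β=0, v≡1 (mod 7); (4|7)=+1, (1|7)=+1; sign (−1)^0·+1^0·+1^3 = +1.
(31031, -12617 / ℚ) ramifies at {2, 13}: a division algebra.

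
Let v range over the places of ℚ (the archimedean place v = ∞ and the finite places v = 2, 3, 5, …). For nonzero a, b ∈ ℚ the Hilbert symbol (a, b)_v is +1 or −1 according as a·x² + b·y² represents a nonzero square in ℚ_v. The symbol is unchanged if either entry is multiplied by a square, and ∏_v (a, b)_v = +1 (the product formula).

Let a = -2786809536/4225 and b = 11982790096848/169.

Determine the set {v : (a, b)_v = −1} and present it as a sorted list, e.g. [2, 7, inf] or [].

[23, 43]

(a, b) ≡ (-1219, 25612133) mod (ℚ^×)²; places V = {2, 3, 5, 7, 13, 19, 23, 29, 43, 47, 53, ∞}.
(a,b)_29: α=0, u≡5; β=1, v≡8 (mod 29); (5|29)=+1, (8|29)=-1; sign (−1)^0·+1^1·-1^0 = +1.
(a,b)_∞: sgn(-1219)=−, sgn(25612133)=+, so +1.
(a,b)_47: α=0, u≡18; β=1, v≡37 (mod 47); (18|47)=+1, (37|47)=+1; sign (−1)^0·+1^1·+1^0 = +1.
(a,b)_53: α=1, u≡22; β=0, v≡52 (mod 53); (22|53)=-1, (52|53)=+1; sign (−1)^0·-1^0·+1^1 = +1.
(a,b)_13: α=-2, u≡4; β=-2, v≡12 (mod 13); (4|13)=+1, (12|13)=+1; sign (−1)^0·+1^-2·+1^-2 = +1.
(a,b)_7: α=2, u≡5; β=0, v≡4 (mod 7); (5|7)=-1, (4|7)=+1; sign (−1)^0·-1^0·+1^2 = +1.
(a,b)_2: α=6, β=4; u≡5, v≡5 (mod 8); ε(u)ε(v)=0·0, αω(v)=6·1, βω(u)=4·1; sum ≡ 0  ⇒  +1.
(a,b)_3: α=6, u≡2; β=4, v≡2 (mod 3); (2|3)=-1, (2|3)=-1; sign (−1)^0·-1^4·-1^6 = +1.
(a,b)_19: α=0, u≡16; β=3, v≡10 (mod 19); (16|19)=+1, (10|19)=-1; sign (−1)^0·+1^3·-1^0 = +1.
(a,b)_5: α=-2, u≡1; β=0, v≡2 (mod 5); (1|5)=+1, (2|5)=-1; sign (−1)^0·+1^0·-1^-2 = +1.
(a,b)_23: α=1, u≡13; β=1, v≡2 (mod 23); (13|23)=+1, (2|23)=+1; sign (−1)^1·+1^1·+1^1 = -1.
(a,b)_43: α=0, u≡27; β=1, v≡41 (mod 43); (27|43)=-1, (41|43)=+1; sign (−1)^0·-1^1·+1^0 = -1.
|Ram(-1219, 25612133)| = 2, even; anisotropic at {23, 43}.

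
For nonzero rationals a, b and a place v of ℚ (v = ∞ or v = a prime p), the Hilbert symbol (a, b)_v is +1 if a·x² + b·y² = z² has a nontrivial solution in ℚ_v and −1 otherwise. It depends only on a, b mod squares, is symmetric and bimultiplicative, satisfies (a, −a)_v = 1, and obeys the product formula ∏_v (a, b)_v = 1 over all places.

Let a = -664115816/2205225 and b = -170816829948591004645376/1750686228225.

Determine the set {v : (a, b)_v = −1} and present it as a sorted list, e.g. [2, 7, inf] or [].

(a, b) ≡ (-26, -494) mod (ℚ^×)²; places V = {2, 3, 5, 7, 11, 13, 19, ∞}.
(a,b)_19: α=4, u≡8; β=9, v≡14 (mod 19); (8|19)=-1, (14|19)=-1; sign (−1)^0·-1^9·-1^4 = -1.
(a,b)_11: α=-2, u≡6; β=-4, v≡3 (mod 11); (6|11)=-1, (3|11)=+1; sign (−1)^0·-1^-4·+1^-2 = +1.
(a,b)_2: α=3, β=11; u≡3, v≡1 (mod 8); ε(u)ε(v)=1·0, αω(v)=3·0, βω(u)=11·1; sum ≡ 1  ⇒  -1.
(a,b)_3: α=-6, u≡1; β=-14, v≡1 (mod 3); (1|3)=+1, (1|3)=+1; sign (−1)^0·+1^-14·+1^-6 = +1.
(a,b)_7: α=2, u≡2; β=6, v≡6 (mod 7); (2|7)=+1, (6|7)=-1; sign (−1)^0·+1^6·-1^2 = +1.
(a,b)_∞: sgn(-26)=−, sgn(-494)=−, so -1.
(a,b)_5: α=-2, u≡1; β=-2, v≡1 (mod 5); (1|5)=+1, (1|5)=+1; sign (−1)^0·+1^-2·+1^-2 = +1.
(a,b)_13: α=1, u≡11; β=3, v≡4 (mod 13); (11|13)=-1, (4|13)=+1; sign (−1)^0·-1^3·+1^1 = -1.
(-26, -494 / ℚ) ramifies at {2, 13, 19, ∞}: a division algebra.

[2, 13, 19, inf]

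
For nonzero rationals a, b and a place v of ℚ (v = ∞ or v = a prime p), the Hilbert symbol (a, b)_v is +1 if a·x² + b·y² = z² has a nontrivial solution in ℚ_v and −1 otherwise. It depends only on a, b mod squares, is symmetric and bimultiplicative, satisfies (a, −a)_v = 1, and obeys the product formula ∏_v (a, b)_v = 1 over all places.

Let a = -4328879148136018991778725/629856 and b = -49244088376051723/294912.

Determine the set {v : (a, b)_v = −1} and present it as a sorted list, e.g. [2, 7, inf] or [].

[2, 11, 23, inf]

(a, b) ≡ (-25806, -374) mod (ℚ^×)²; places V = {2, 3, 5, 7, 11, 17, 23, ∞}.
(a,b)_2: α=-5, β=-15; u≡1, v≡5 (mod 8); ε(u)ε(v)=0·0, αω(v)=-5·1, βω(u)=-15·0; sum ≡ 1  ⇒  -1.
(a,b)_23: α=5, u≡11; β=2, v≡7 (mod 23); (11|23)=-1, (7|23)=-1; sign (−1)^0·-1^2·-1^5 = -1.
(a,b)_17: α=5, u≡10; β=3, v≡11 (mod 17); (10|17)=-1, (11|17)=-1; sign (−1)^0·-1^3·-1^5 = +1.
(a,b)_11: α=5, u≡8; β=5, v≡8 (mod 11); (8|11)=-1, (8|11)=-1; sign (−1)^1·-1^5·-1^5 = -1.
(a,b)_5: α=2, u≡1; β=0, v≡1 (mod 5); (1|5)=+1, (1|5)=+1; sign (−1)^0·+1^0·+1^2 = +1.
(a,b)_3: α=-9, u≡2; β=-2, v≡1 (mod 3); (2|3)=-1, (1|3)=+1; sign (−1)^0·-1^-2·+1^-9 = +1.
(a,b)_∞: sgn(-25806)=−, sgn(-374)=−, so -1.
(a,b)_7: α=6, u≡5; β=6, v≡4 (mod 7); (5|7)=-1, (4|7)=+1; sign (−1)^0·-1^6·+1^6 = +1.
Ram(-25806, -374) = {2, 11, 23, ∞}; no ℚ_2-point on the conic.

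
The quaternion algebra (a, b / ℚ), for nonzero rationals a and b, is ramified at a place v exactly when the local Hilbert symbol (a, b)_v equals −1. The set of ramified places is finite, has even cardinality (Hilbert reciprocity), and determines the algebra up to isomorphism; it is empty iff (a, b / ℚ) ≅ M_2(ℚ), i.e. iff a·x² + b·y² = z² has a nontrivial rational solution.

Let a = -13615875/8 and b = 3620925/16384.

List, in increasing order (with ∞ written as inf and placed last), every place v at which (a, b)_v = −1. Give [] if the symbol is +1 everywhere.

[2, 5]

(a, b) ≡ (-2470, 133) mod (ℚ^×)²; places V = {2, 3, 5, 7, 11, 13, 19, ∞}.
(a,b)_5: α=3, u≡1; β=2, v≡3 (mod 5); (1|5)=+1, (3|5)=-1; sign (−1)^0·+1^2·-1^3 = -1.
(a,b)_∞: sgn(-2470)=−, sgn(133)=+, so +1.
(a,b)_7: α=2, u≡4; β=1, v≡6 (mod 7); (4|7)=+1, (6|7)=-1; sign (−1)^0·+1^1·-1^2 = +1.
(a,b)_13: α=1, u≡6; β=0, v≡12 (mod 13); (6|13)=-1, (12|13)=+1; sign (−1)^0·-1^0·+1^1 = +1.
(a,b)_2: α=-3, β=-14; u≡5, v≡5 (mod 8); ε(u)ε(v)=0·0, αω(v)=-3·1, βω(u)=-14·1; sum ≡ 1  ⇒  -1.
(a,b)_19: α=1, u≡14; β=1, v≡4 (mod 19); (14|19)=-1, (4|19)=+1; sign (−1)^1·-1^1·+1^1 = +1.
(a,b)_3: α=2, u≡2; β=2, v≡1 (mod 3); (2|3)=-1, (1|3)=+1; sign (−1)^0·-1^2·+1^2 = +1.
(a,b)_11: α=0, u≡3; β=2, v≡1 (mod 11); (3|11)=+1, (1|11)=+1; sign (−1)^0·+1^2·+1^0 = +1.
|Ram(-2470, 133)| = 2, even; anisotropic at {2, 5}.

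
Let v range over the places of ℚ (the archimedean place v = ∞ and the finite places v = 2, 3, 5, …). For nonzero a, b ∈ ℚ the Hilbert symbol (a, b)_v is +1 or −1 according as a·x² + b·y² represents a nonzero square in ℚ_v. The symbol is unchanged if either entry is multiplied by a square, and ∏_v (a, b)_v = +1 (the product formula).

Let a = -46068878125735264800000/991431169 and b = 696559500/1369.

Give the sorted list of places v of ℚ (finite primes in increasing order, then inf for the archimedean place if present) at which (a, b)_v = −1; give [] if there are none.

[2, 3, 7, 11]

Mod squares: a ≡ -5005, b ≡ 195. Check v ∈ {∞, 2, 3, 5, 7, 11, 13, 23, 37}.
v=23: a=23^-2·(≡1), b=23^0·(≡7) mod 23; (1|23)=+1, (7|23)=-1; (−1)^{-2·0·11}·(+1)^0·(-1)^-2 = +1.
v=13: a=13^3·(≡2), b=13^1·(≡6) mod 13; (2|13)=-1, (6|13)=-1; (−1)^{3·1·6}·(-1)^1·(-1)^3 = +1.
v=7: a=7^9·(≡3), b=7^2·(≡3) mod 7; (3|7)=-1, (3|7)=-1; (−1)^{9·2·3}·(-1)^2·(-1)^9 = -1.
v=5: a=5^5·(≡1), b=5^3·(≡4) mod 5; (1|5)=+1, (4|5)=+1; (−1)^{5·3·2}·(+1)^3·(+1)^5 = +1.
v=3: a=3^10·(≡2), b=3^7·(≡2) mod 3; (2|3)=-1, (2|3)=-1; (−1)^{10·7·1}·(-1)^7·(-1)^10 = -1.
v=∞: -5005 < 0 and 195 > 0  ⇒  (a,b)_∞ = +1.
v=11: a=11^1·(≡2), b=11^0·(≡2) mod 11; (2|11)=-1, (2|11)=-1; (−1)^{1·0·5}·(-1)^0·(-1)^1 = -1.
v=37: a=37^-4·(≡4), b=37^-2·(≡16) mod 37; (4|37)=+1, (16|37)=+1; (−1)^{-4·-2·18}·(+1)^-2·(+1)^-4 = +1.
v=2: v_2(a)=8, v_2(b)=2; units ≡ 3, 3 (mod 8); ε·ε+αω+βω = 1·1+8·1+2·1 ≡ 1  ⇒  (a,b)_2 = -1.
(-5005, 195 / ℚ) ramifies at {2, 3, 7, 11}: a division algebra.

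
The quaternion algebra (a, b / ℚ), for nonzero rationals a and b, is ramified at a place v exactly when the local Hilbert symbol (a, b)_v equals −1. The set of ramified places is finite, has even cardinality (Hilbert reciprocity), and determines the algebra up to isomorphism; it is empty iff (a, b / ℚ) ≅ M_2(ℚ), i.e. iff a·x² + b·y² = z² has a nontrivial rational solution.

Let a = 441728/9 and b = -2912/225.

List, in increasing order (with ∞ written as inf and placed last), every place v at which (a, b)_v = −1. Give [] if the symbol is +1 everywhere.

[17, 29]

(a, b) ≡ (6902, -182) mod (ℚ^×)²; places V = {2, 3, 5, 7, 13, 17, 29, ∞}.
(a,b)_13: α=0, u≡3; β=1, v≡9 (mod 13); (3|13)=+1, (9|13)=+1; sign (−1)^0·+1^1·+1^0 = +1.
(a,b)_17: α=1, u≡16; β=0, v≡3 (mod 17); (16|17)=+1, (3|17)=-1; sign (−1)^0·+1^0·-1^1 = -1.
(a,b)_7: α=1, u≡3; β=1, v≡4 (mod 7); (3|7)=-1, (4|7)=+1; sign (−1)^1·-1^1·+1^1 = +1.
(a,b)_5: α=0, u≡2; β=-2, v≡2 (mod 5); (2|5)=-1, (2|5)=-1; sign (−1)^0·-1^-2·-1^0 = +1.
(a,b)_3: α=-2, u≡2; β=-2, v≡1 (mod 3); (2|3)=-1, (1|3)=+1; sign (−1)^0·-1^-2·+1^-2 = +1.
(a,b)_29: α=1, u≡4; β=0, v≡10 (mod 29); (4|29)=+1, (10|29)=-1; sign (−1)^0·+1^0·-1^1 = -1.
(a,b)_∞: sgn(6902)=+, sgn(-182)=−, so +1.
(a,b)_2: α=7, β=5; u≡3, v≡5 (mod 8); ε(u)ε(v)=1·0, αω(v)=7·1, βω(u)=5·1; sum ≡ 0  ⇒  +1.
|Ram(6902, -182)| = 2, even; anisotropic at {17, 29}.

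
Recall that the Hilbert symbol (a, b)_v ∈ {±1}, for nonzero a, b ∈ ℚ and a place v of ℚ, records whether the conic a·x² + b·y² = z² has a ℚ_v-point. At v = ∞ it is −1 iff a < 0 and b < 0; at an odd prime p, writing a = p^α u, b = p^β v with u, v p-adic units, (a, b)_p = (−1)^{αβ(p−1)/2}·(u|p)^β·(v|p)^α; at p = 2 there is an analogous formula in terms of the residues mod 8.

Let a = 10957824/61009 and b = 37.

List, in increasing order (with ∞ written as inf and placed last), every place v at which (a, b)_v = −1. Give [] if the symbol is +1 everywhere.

(a, b) ≡ (1189, 37) mod (ℚ^×)²; places V = {2, 3, 13, 19, 29, 37, 41, ∞}.
(a,b)_2: α=10, β=0; u≡5, v≡5 (mod 8); ε(u)ε(v)=0·0, αω(v)=10·1, βω(u)=0·1; sum ≡ 0  ⇒  +1.
(a,b)_37: α=0, u≡24; β=1, v≡1 (mod 37); (24|37)=-1, (1|37)=+1; sign (−1)^0·-1^1·+1^0 = -1.
(a,b)_29: α=1, u≡2; β=0, v≡8 (mod 29); (2|29)=-1, (8|29)=-1; sign (−1)^0·-1^0·-1^1 = -1.
(a,b)_∞: sgn(1189)=+, sgn(37)=+, so +1.
(a,b)_13: α=-2, u≡2; β=0, v≡11 (mod 13); (2|13)=-1, (11|13)=-1; sign (−1)^0·-1^0·-1^-2 = +1.
(a,b)_3: α=2, u≡1; β=0, v≡1 (mod 3); (1|3)=+1, (1|3)=+1; sign (−1)^0·+1^0·+1^2 = +1.
(a,b)_41: α=1, u≡26; β=0, v≡37 (mod 41); (26|41)=-1, (37|41)=+1; sign (−1)^0·-1^0·+1^1 = +1.
(a,b)_19: α=-2, u≡4; β=0, v≡18 (mod 19); (4|19)=+1, (18|19)=-1; sign (−1)^0·+1^0·-1^-2 = +1.
Ram(1189, 37) = {29, 37}; no ℚ_29-point on the conic.

[29, 37]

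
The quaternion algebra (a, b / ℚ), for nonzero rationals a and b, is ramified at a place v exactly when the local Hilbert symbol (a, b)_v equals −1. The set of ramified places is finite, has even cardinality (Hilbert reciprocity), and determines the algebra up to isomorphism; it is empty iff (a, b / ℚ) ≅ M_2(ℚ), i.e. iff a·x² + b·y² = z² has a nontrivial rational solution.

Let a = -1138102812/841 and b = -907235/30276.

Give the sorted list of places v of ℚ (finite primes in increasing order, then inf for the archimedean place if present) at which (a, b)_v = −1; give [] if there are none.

[5, 7, 19, inf]

Mod squares: a ≡ -1463, b ≡ -35. Check v ∈ {∞, 2, 3, 5, 7, 11, 19, 23, 29}.
v=3: a=3^4·(≡1), b=3^-2·(≡1) mod 3; (1|3)=+1, (1|3)=+1; (−1)^{4·-2·1}·(+1)^-2·(+1)^4 = +1.
v=29: a=29^-2·(≡13), b=29^-2·(≡25) mod 29; (13|29)=+1, (25|29)=+1; (−1)^{-2·-2·14}·(+1)^-2·(+1)^-2 = +1.
v=23: a=23^0·(≡16), b=23^2·(≡7) mod 23; (16|23)=+1, (7|23)=-1; (−1)^{0·2·11}·(+1)^2·(-1)^0 = +1.
v=7: a=7^5·(≡2), b=7^3·(≡1) mod 7; (2|7)=+1, (1|7)=+1; (−1)^{5·3·3}·(+1)^3·(+1)^5 = -1.
v=∞: -1463 < 0 and -35 < 0  ⇒  (a,b)_∞ = -1.
v=19: a=19^1·(≡10), b=19^0·(≡8) mod 19; (10|19)=-1, (8|19)=-1; (−1)^{1·0·9}·(-1)^0·(-1)^1 = -1.
v=5: a=5^0·(≡3), b=5^1·(≡3) mod 5; (3|5)=-1, (3|5)=-1; (−1)^{0·1·2}·(-1)^1·(-1)^0 = -1.
v=2: v_2(a)=2, v_2(b)=-2; units ≡ 1, 5 (mod 8); ε·ε+αω+βω = 0·0+2·1+-2·0 ≡ 0  ⇒  (a,b)_2 = +1.
v=11: a=11^1·(≡8), b=11^0·(≡3) mod 11; (8|11)=-1, (3|11)=+1; (−1)^{1·0·5}·(-1)^0·(+1)^1 = +1.
(-1463, -35 / ℚ) ramifies at {5, 7, 19, ∞}: a division algebra.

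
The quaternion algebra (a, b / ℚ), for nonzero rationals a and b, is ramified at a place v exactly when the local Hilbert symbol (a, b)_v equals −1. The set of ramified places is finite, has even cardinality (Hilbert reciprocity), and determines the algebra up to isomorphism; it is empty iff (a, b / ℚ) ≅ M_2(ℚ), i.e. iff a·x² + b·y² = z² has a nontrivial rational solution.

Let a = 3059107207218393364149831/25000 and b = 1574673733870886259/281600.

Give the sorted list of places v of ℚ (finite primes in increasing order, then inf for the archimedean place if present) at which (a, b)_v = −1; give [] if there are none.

(a, b) ≡ (24310, 561) mod (ℚ^×)²; places V = {2, 3, 5, 11, 13, 17, 19, 29, 37, ∞}.
(a,b)_2: α=-3, β=-10; u≡3, v≡1 (mod 8); ε(u)ε(v)=1·0, αω(v)=-3·0, βω(u)=-10·1; sum ≡ 0  ⇒  +1.
(a,b)_29: α=0, u≡27; β=2, v≡18 (mod 29); (27|29)=-1, (18|29)=-1; sign (−1)^0·-1^2·-1^0 = +1.
(a,b)_5: α=-5, u≡2; β=-2, v≡1 (mod 5); (2|5)=-1, (1|5)=+1; sign (−1)^0·-1^-2·+1^-5 = +1.
(a,b)_13: α=3, u≡11; β=4, v≡8 (mod 13); (11|13)=-1, (8|13)=-1; sign (−1)^0·-1^4·-1^3 = -1.
(a,b)_3: α=2, u≡1; β=3, v≡1 (mod 3); (1|3)=+1, (1|3)=+1; sign (−1)^0·+1^3·+1^2 = +1.
(a,b)_11: α=5, u≡10; β=-1, v≡2 (mod 11); (10|11)=-1, (2|11)=-1; sign (−1)^1·-1^-1·-1^5 = -1.
(a,b)_17: α=5, u≡2; β=3, v≡2 (mod 17); (2|17)=+1, (2|17)=+1; sign (−1)^0·+1^3·+1^5 = +1.
(a,b)_∞: sgn(24310)=+, sgn(561)=+, so +1.
(a,b)_19: α=2, u≡6; β=2, v≡12 (mod 19); (6|19)=+1, (12|19)=-1; sign (−1)^0·+1^2·-1^2 = +1.
(a,b)_37: α=4, u≡27; β=2, v≡20 (mod 37); (27|37)=+1, (20|37)=-1; sign (−1)^0·+1^2·-1^4 = +1.
Ram(24310, 561) = {11, 13}; no ℚ_11-point on the conic.

[11, 13]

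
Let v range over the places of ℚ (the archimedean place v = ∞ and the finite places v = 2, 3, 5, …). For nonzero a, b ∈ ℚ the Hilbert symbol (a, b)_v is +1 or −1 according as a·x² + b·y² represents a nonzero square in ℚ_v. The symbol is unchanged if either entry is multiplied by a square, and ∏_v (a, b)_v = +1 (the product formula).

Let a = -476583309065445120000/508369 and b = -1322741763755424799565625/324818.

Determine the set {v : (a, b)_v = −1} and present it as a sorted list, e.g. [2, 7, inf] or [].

[2, 5, 7, 17, 29, 37, 43, inf]

Mod squares: a ≡ -192038, b ≡ -54905410. Check v ∈ {∞, 2, 3, 5, 7, 11, 13, 17, 23, 29, 31, 37, 43, 47}.
v=43: a=43^1·(≡13), b=43^1·(≡21) mod 43; (13|43)=+1, (21|43)=+1; (−1)^{1·1·21}·(+1)^1·(+1)^1 = -1.
v=23: a=23^-2·(≡3), b=23^0·(≡3) mod 23; (3|23)=+1, (3|23)=+1; (−1)^{-2·0·11}·(+1)^0·(+1)^-2 = +1.
v=∞: -192038 < 0 and -54905410 < 0  ⇒  (a,b)_∞ = -1.
v=17: a=17^2·(≡7), b=17^3·(≡9) mod 17; (7|17)=-1, (9|17)=+1; (−1)^{2·3·8}·(-1)^3·(+1)^2 = -1.
v=2: v_2(a)=11, v_2(b)=-1; units ≡ 5, 7 (mod 8); ε·ε+αω+βω = 0·1+11·0+-1·1 ≡ 1  ⇒  (a,b)_2 = -1.
v=29: a=29^1·(≡27), b=29^1·(≡16) mod 29; (27|29)=-1, (16|29)=+1; (−1)^{1·1·14}·(-1)^1·(+1)^1 = -1.
v=31: a=31^-2·(≡4), b=31^-2·(≡30) mod 31; (4|31)=+1, (30|31)=-1; (−1)^{-2·-2·15}·(+1)^-2·(-1)^-2 = +1.
v=3: a=3^4·(≡1), b=3^6·(≡2) mod 3; (1|3)=+1, (2|3)=-1; (−1)^{4·6·1}·(+1)^6·(-1)^4 = +1.
v=13: a=13^0·(≡8), b=13^-2·(≡1) mod 13; (8|13)=-1, (1|13)=+1; (−1)^{0·-2·6}·(-1)^-2·(+1)^0 = +1.
v=5: a=5^4·(≡2), b=5^5·(≡3) mod 5; (2|5)=-1, (3|5)=-1; (−1)^{4·5·2}·(-1)^5·(-1)^4 = -1.
v=11: a=11^3·(≡8), b=11^2·(≡9) mod 11; (8|11)=-1, (9|11)=+1; (−1)^{3·2·5}·(-1)^2·(+1)^3 = +1.
v=7: a=7^1·(≡3), b=7^1·(≡6) mod 7; (3|7)=-1, (6|7)=-1; (−1)^{1·1·3}·(-1)^1·(-1)^1 = -1.
v=47: a=47^0·(≡1), b=47^2·(≡25) mod 47; (1|47)=+1, (25|47)=+1; (−1)^{0·2·23}·(+1)^2·(+1)^0 = +1.
v=37: a=37^2·(≡2), b=37^3·(≡20) mod 37; (2|37)=-1, (20|37)=-1; (−1)^{2·3·18}·(-1)^3·(-1)^2 = -1.
|Ram(-192038, -54905410)| = 8, even; anisotropic at {2, 5, 7, 17, 29, 37, 43, ∞}.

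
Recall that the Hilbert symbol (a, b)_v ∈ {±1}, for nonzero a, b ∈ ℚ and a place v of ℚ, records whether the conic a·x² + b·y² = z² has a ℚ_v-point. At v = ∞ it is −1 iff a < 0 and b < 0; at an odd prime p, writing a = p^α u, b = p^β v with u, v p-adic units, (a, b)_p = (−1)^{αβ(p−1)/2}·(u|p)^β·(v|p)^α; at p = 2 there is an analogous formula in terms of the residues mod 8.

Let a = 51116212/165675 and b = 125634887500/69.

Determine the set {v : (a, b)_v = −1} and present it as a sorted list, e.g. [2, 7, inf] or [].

Mod squares: a ≡ 1479, b ≡ 4123095. Check v ∈ {∞, 2, 3, 5, 7, 17, 19, 23, 29, 37, 47}.
v=7: a=7^2·(≡1), b=7^0·(≡4) mod 7; (1|7)=+1, (4|7)=+1; (−1)^{2·0·3}·(+1)^0·(+1)^2 = +1.
v=23: a=23^2·(≡20), b=23^-1·(≡8) mod 23; (20|23)=-1, (8|23)=+1; (−1)^{2·-1·11}·(-1)^-1·(+1)^2 = -1.
v=37: a=37^0·(≡16), b=37^1·(≡9) mod 37; (16|37)=+1, (9|37)=+1; (−1)^{0·1·18}·(+1)^1·(+1)^0 = +1.
v=3: a=3^-1·(≡1), b=3^-1·(≡2) mod 3; (1|3)=+1, (2|3)=-1; (−1)^{-1·-1·1}·(+1)^-1·(-1)^-1 = +1.
v=29: a=29^1·(≡25), b=29^2·(≡24) mod 29; (25|29)=+1, (24|29)=+1; (−1)^{1·2·14}·(+1)^2·(+1)^1 = +1.
v=5: a=5^-2·(≡1), b=5^5·(≡1) mod 5; (1|5)=+1, (1|5)=+1; (−1)^{-2·5·2}·(+1)^5·(+1)^-2 = +1.
v=17: a=17^1·(≡8), b=17^1·(≡2) mod 17; (8|17)=+1, (2|17)=+1; (−1)^{1·1·8}·(+1)^1·(+1)^1 = +1.
v=∞: 1479 > 0 and 4123095 > 0  ⇒  (a,b)_∞ = +1.
v=2: v_2(a)=2, v_2(b)=2; units ≡ 7, 7 (mod 8); ε·ε+αω+βω = 1·1+2·0+2·0 ≡ 1  ⇒  (a,b)_2 = -1.
v=19: a=19^0·(≡4), b=19^1·(≡11) mod 19; (4|19)=+1, (11|19)=+1; (−1)^{0·1·9}·(+1)^1·(+1)^0 = +1.
v=47: a=47^-2·(≡5), b=47^0·(≡23) mod 47; (5|47)=-1, (23|47)=-1; (−1)^{-2·0·23}·(-1)^0·(-1)^-2 = +1.
Ram(1479, 4123095) = {2, 23}; no ℚ_2-point on the conic.

[2, 23]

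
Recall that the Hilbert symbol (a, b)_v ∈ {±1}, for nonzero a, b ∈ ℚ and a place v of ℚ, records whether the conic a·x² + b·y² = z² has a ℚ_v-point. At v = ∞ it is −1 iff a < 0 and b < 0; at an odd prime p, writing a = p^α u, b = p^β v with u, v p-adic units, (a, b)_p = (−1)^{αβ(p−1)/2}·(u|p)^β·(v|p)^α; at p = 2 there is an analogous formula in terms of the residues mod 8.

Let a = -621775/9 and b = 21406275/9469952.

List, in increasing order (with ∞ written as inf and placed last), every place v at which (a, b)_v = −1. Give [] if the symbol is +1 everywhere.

Mod squares: a ≡ -24871, b ≡ 22. Check v ∈ {∞, 2, 3, 5, 7, 11, 17, 19, 31}.
v=3: a=3^-2·(≡2), b=3^4·(≡1) mod 3; (2|3)=-1, (1|3)=+1; (−1)^{-2·4·1}·(-1)^4·(+1)^-2 = +1.
v=5: a=5^2·(≡1), b=5^2·(≡3) mod 5; (1|5)=+1, (3|5)=-1; (−1)^{2·2·2}·(+1)^2·(-1)^2 = +1.
v=11: a=11^1·(≡9), b=11^1·(≡6) mod 11; (9|11)=+1, (6|11)=-1; (−1)^{1·1·5}·(+1)^1·(-1)^1 = +1.
v=31: a=31^0·(≡6), b=31^2·(≡11) mod 31; (6|31)=-1, (11|31)=-1; (−1)^{0·2·15}·(-1)^2·(-1)^0 = +1.
v=7: a=7^1·(≡6), b=7^0·(≡1) mod 7; (6|7)=-1, (1|7)=+1; (−1)^{1·0·3}·(-1)^0·(+1)^1 = +1.
v=19: a=19^1·(≡14), b=19^0·(≡2) mod 19; (14|19)=-1, (2|19)=-1; (−1)^{1·0·9}·(-1)^0·(-1)^1 = -1.
v=2: v_2(a)=0, v_2(b)=-15; units ≡ 1, 3 (mod 8); ε·ε+αω+βω = 0·1+0·1+-15·0 ≡ 0  ⇒  (a,b)_2 = +1.
v=∞: -24871 < 0 and 22 > 0  ⇒  (a,b)_∞ = +1.
v=17: a=17^1·(≡1), b=17^-2·(≡5) mod 17; (1|17)=+1, (5|17)=-1; (−1)^{1·-2·8}·(+1)^-2·(-1)^1 = -1.
(-24871, 22 / ℚ) ramifies at {17, 19}: a division algebra.

[17, 19]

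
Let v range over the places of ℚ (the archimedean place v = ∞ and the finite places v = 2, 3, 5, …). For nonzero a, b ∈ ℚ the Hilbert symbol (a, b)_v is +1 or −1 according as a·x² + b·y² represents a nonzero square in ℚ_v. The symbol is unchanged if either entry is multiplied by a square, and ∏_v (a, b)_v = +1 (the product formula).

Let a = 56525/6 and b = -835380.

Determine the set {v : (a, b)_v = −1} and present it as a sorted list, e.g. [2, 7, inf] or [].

[7, 13, 17, 19]

Mod squares: a ≡ 13566, b ≡ -23205. Check v ∈ {∞, 2, 3, 5, 7, 13, 17, 19}.
v=∞: 13566 > 0 and -23205 < 0  ⇒  (a,b)_∞ = +1.
v=7: a=7^1·(≡3), b=7^1·(≡3) mod 7; (3|7)=-1, (3|7)=-1; (−1)^{1·1·3}·(-1)^1·(-1)^1 = -1.
v=2: v_2(a)=-1, v_2(b)=2; units ≡ 7, 3 (mod 8); ε·ε+αω+βω = 1·1+-1·1+2·0 ≡ 0  ⇒  (a,b)_2 = +1.
v=19: a=19^1·(≡5), b=19^0·(≡12) mod 19; (5|19)=+1, (12|19)=-1; (−1)^{1·0·9}·(+1)^0·(-1)^1 = -1.
v=13: a=13^0·(≡11), b=13^1·(≡12) mod 13; (11|13)=-1, (12|13)=+1; (−1)^{0·1·6}·(-1)^1·(+1)^0 = -1.
v=5: a=5^2·(≡1), b=5^1·(≡4) mod 5; (1|5)=+1, (4|5)=+1; (−1)^{2·1·2}·(+1)^1·(+1)^2 = +1.
v=17: a=17^1·(≡13), b=17^1·(≡7) mod 17; (13|17)=+1, (7|17)=-1; (−1)^{1·1·8}·(+1)^1·(-1)^1 = -1.
v=3: a=3^-1·(≡1), b=3^3·(≡2) mod 3; (1|3)=+1, (2|3)=-1; (−1)^{-1·3·1}·(+1)^3·(-1)^-1 = +1.
Ram(13566, -23205) = {7, 13, 17, 19}; no ℚ_7-point on the conic.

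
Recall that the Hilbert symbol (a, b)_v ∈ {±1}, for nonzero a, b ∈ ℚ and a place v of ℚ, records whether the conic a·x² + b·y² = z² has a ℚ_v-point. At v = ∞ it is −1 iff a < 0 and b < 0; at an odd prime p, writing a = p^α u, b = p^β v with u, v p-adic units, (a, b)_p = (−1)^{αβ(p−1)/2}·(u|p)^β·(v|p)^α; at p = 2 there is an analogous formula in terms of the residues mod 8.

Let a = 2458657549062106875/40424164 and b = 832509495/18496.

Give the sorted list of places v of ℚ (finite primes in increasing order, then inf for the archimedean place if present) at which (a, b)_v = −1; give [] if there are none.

(a, b) ≡ (19, 10695) mod (ℚ^×)²; places V = {2, 3, 5, 7, 11, 17, 19, 23, 31, ∞}.
(a,b)_11: α=-2, u≡7; β=0, v≡3 (mod 11); (7|11)=-1, (3|11)=+1; sign (−1)^0·-1^0·+1^-2 = +1.
(a,b)_17: α=-4, u≡13; β=-2, v≡1 (mod 17); (13|17)=+1, (1|17)=+1; sign (−1)^0·+1^-2·+1^-4 = +1.
(a,b)_2: α=-2, β=-6; u≡3, v≡7 (mod 8); ε(u)ε(v)=1·1, αω(v)=-2·0, βω(u)=-6·1; sum ≡ 1  ⇒  -1.
(a,b)_7: α=2, u≡6; β=0, v≡3 (mod 7); (6|7)=-1, (3|7)=-1; sign (−1)^0·-1^0·-1^2 = +1.
(a,b)_5: α=4, u≡4; β=1, v≡4 (mod 5); (4|5)=+1, (4|5)=+1; sign (−1)^0·+1^1·+1^4 = +1.
(a,b)_23: α=2, u≡11; β=1, v≡17 (mod 23); (11|23)=-1, (17|23)=-1; sign (−1)^0·-1^1·-1^2 = -1.
(a,b)_∞: sgn(19)=+, sgn(10695)=+, so +1.
(a,b)_31: α=6, u≡10; β=3, v≡10 (mod 31); (10|31)=+1, (10|31)=+1; sign (−1)^0·+1^3·+1^6 = +1.
(a,b)_3: α=2, u≡1; β=5, v≡1 (mod 3); (1|3)=+1, (1|3)=+1; sign (−1)^0·+1^5·+1^2 = +1.
(a,b)_19: α=1, u≡16; β=0, v≡11 (mod 19); (16|19)=+1, (11|19)=+1; sign (−1)^0·+1^0·+1^1 = +1.
|Ram(19, 10695)| = 2, even; anisotropic at {2, 23}.

[2, 23]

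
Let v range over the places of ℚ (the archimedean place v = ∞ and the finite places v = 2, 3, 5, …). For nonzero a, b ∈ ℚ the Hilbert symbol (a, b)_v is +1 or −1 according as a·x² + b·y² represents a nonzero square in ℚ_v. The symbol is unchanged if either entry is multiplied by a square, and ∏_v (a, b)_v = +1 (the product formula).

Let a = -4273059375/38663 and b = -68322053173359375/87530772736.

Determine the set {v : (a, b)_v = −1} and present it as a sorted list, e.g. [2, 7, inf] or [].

[5, inf]

Mod squares: a ≡ -103385, b ≡ -5655. Check v ∈ {∞, 2, 3, 5, 11, 13, 23, 29, 31, 41}.
v=23: a=23^-1·(≡9), b=23^2·(≡18) mod 23; (9|23)=+1, (18|23)=+1; (−1)^{-1·2·11}·(+1)^2·(+1)^-1 = +1.
v=5: a=5^5·(≡2), b=5^7·(≡1) mod 5; (2|5)=-1, (1|5)=+1; (−1)^{5·7·2}·(-1)^7·(+1)^5 = -1.
v=29: a=29^1·(≡11), b=29^1·(≡11) mod 29; (11|29)=-1, (11|29)=-1; (−1)^{1·1·14}·(-1)^1·(-1)^1 = +1.
v=11: a=11^0·(≡1), b=11^-2·(≡6) mod 11; (1|11)=+1, (6|11)=-1; (−1)^{0·-2·5}·(+1)^-2·(-1)^0 = +1.
v=41: a=41^-2·(≡35), b=41^-4·(≡17) mod 41; (35|41)=-1, (17|41)=-1; (−1)^{-2·-4·20}·(-1)^-4·(-1)^-2 = +1.
v=31: a=31^1·(≡27), b=31^2·(≡5) mod 31; (27|31)=-1, (5|31)=+1; (−1)^{1·2·15}·(-1)^2·(+1)^1 = +1.
v=3: a=3^2·(≡1), b=3^3·(≡2) mod 3; (1|3)=+1, (2|3)=-1; (−1)^{2·3·1}·(+1)^3·(-1)^2 = +1.
v=∞: -103385 < 0 and -5655 < 0  ⇒  (a,b)_∞ = -1.
v=2: v_2(a)=0, v_2(b)=-8; units ≡ 7, 1 (mod 8); ε·ε+αω+βω = 1·0+0·0+-8·0 ≡ 0  ⇒  (a,b)_2 = +1.
v=13: a=13^2·(≡1), b=13^3·(≡2) mod 13; (1|13)=+1, (2|13)=-1; (−1)^{2·3·6}·(+1)^3·(-1)^2 = +1.
(-103385, -5655 / ℚ) ramifies at {5, ∞}: a division algebra.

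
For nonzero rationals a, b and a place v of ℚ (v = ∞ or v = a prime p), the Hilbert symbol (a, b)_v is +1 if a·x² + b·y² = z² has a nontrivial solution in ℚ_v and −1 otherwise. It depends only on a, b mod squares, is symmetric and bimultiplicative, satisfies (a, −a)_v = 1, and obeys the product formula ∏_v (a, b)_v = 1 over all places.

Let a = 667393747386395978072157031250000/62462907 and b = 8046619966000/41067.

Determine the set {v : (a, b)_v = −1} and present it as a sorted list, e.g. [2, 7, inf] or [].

[5, 23, 29, 31]

(a, b) ≡ (15, 3411705) mod (ℚ^×)²; places V = {2, 3, 5, 7, 11, 13, 19, 23, 29, 31, ∞}.
(a,b)_29: α=2, u≡21; β=1, v≡14 (mod 29); (21|29)=-1, (14|29)=-1; sign (−1)^0·-1^1·-1^2 = -1.
(a,b)_2: α=4, β=4; u≡7, v≡1 (mod 8); ε(u)ε(v)=1·0, αω(v)=4·0, βω(u)=4·0; sum ≡ 0  ⇒  +1.
(a,b)_3: α=-7, u≡2; β=-5, v≡1 (mod 3); (2|3)=-1, (1|3)=+1; sign (−1)^1·-1^-5·+1^-7 = +1.
(a,b)_5: α=11, u≡3; β=3, v≡4 (mod 5); (3|5)=-1, (4|5)=+1; sign (−1)^0·-1^3·+1^11 = -1.
(a,b)_23: α=2, u≡5; β=1, v≡4 (mod 23); (5|23)=-1, (4|23)=+1; sign (−1)^0·-1^1·+1^2 = -1.
(a,b)_13: α=-4, u≡7; β=-2, v≡2 (mod 13); (7|13)=-1, (2|13)=-1; sign (−1)^0·-1^-2·-1^-4 = +1.
(a,b)_∞: sgn(15)=+, sgn(3411705)=+, so +1.
(a,b)_31: α=2, u≡23; β=1, v≡8 (mod 31); (23|31)=-1, (8|31)=+1; sign (−1)^0·-1^1·+1^2 = -1.
(a,b)_11: α=0, u≡1; β=1, v≡7 (mod 11); (1|11)=+1, (7|11)=-1; sign (−1)^0·+1^1·-1^0 = +1.
(a,b)_7: α=6, u≡1; β=2, v≡5 (mod 7); (1|7)=+1, (5|7)=-1; sign (−1)^0·+1^2·-1^6 = +1.
(a,b)_19: α=8, u≡15; β=2, v≡10 (mod 19); (15|19)=-1, (10|19)=-1; sign (−1)^0·-1^2·-1^8 = +1.
|Ram(15, 3411705)| = 4, even; anisotropic at {5, 23, 29, 31}.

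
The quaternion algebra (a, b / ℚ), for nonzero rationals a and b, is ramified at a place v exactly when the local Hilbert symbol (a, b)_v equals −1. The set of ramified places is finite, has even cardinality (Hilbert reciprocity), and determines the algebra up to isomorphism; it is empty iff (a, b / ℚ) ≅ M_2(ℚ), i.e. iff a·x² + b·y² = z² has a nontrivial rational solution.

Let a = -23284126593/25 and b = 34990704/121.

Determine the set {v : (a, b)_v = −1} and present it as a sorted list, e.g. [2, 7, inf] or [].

[2, 7]

Mod squares: a ≡ -3857, b ≡ 551. Check v ∈ {∞, 2, 3, 5, 7, 11, 13, 19, 29}.
v=7: a=7^3·(≡4), b=7^2·(≡6) mod 7; (4|7)=+1, (6|7)=-1; (−1)^{3·2·3}·(+1)^2·(-1)^3 = -1.
v=3: a=3^6·(≡1), b=3^4·(≡2) mod 3; (1|3)=+1, (2|3)=-1; (−1)^{6·4·1}·(+1)^4·(-1)^6 = +1.
v=13: a=13^2·(≡12), b=13^0·(≡2) mod 13; (12|13)=+1, (2|13)=-1; (−1)^{2·0·6}·(+1)^0·(-1)^2 = +1.
v=19: a=19^1·(≡17), b=19^1·(≡14) mod 19; (17|19)=+1, (14|19)=-1; (−1)^{1·1·9}·(+1)^1·(-1)^1 = +1.
v=2: v_2(a)=0, v_2(b)=4; units ≡ 7, 7 (mod 8); ε·ε+αω+βω = 1·1+0·0+4·0 ≡ 1  ⇒  (a,b)_2 = -1.
v=11: a=11^0·(≡3), b=11^-2·(≡1) mod 11; (3|11)=+1, (1|11)=+1; (−1)^{0·-2·5}·(+1)^-2·(+1)^0 = +1.
v=∞: -3857 < 0 and 551 > 0  ⇒  (a,b)_∞ = +1.
v=5: a=5^-2·(≡2), b=5^0·(≡4) mod 5; (2|5)=-1, (4|5)=+1; (−1)^{-2·0·2}·(-1)^0·(+1)^-2 = +1.
v=29: a=29^1·(≡11), b=29^1·(≡12) mod 29; (11|29)=-1, (12|29)=-1; (−1)^{1·1·14}·(-1)^1·(-1)^1 = +1.
Ram(-3857, 551) = {2, 7}; no ℚ_2-point on the conic.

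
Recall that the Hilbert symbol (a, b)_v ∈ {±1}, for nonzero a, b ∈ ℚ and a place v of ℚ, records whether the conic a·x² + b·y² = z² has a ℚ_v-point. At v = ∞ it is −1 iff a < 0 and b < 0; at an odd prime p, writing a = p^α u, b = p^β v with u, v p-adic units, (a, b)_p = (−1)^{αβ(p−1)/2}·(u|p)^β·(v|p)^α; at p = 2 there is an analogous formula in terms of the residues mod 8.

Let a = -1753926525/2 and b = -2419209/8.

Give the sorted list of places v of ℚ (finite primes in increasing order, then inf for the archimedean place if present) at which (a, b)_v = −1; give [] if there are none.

Mod squares: a ≡ -18538, b ≡ -537602. Check v ∈ {∞, 2, 3, 5, 13, 23, 29, 31}.
v=3: a=3^2·(≡2), b=3^2·(≡1) mod 3; (2|3)=-1, (1|3)=+1; (−1)^{2·2·1}·(-1)^2·(+1)^2 = +1.
v=5: a=5^2·(≡2), b=5^0·(≡2) mod 5; (2|5)=-1, (2|5)=-1; (−1)^{2·0·2}·(-1)^0·(-1)^2 = +1.
v=2: v_2(a)=-1, v_2(b)=-3; units ≡ 3, 7 (mod 8); ε·ε+αω+βω = 1·1+-1·0+-3·1 ≡ 0  ⇒  (a,b)_2 = +1.
v=13: a=13^1·(≡10), b=13^1·(≡10) mod 13; (10|13)=+1, (10|13)=+1; (−1)^{1·1·6}·(+1)^1·(+1)^1 = +1.
v=23: a=23^1·(≡22), b=23^1·(≡11) mod 23; (22|23)=-1, (11|23)=-1; (−1)^{1·1·11}·(-1)^1·(-1)^1 = -1.
v=31: a=31^1·(≡21), b=31^1·(≡14) mod 31; (21|31)=-1, (14|31)=+1; (−1)^{1·1·15}·(-1)^1·(+1)^1 = +1.
v=29: a=29^2·(≡5), b=29^1·(≡16) mod 29; (5|29)=+1, (16|29)=+1; (−1)^{2·1·14}·(+1)^1·(+1)^2 = +1.
v=∞: -18538 < 0 and -537602 < 0  ⇒  (a,b)_∞ = -1.
Ram(-18538, -537602) = {23, ∞}; no ℚ_23-point on the conic.

[23, inf]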